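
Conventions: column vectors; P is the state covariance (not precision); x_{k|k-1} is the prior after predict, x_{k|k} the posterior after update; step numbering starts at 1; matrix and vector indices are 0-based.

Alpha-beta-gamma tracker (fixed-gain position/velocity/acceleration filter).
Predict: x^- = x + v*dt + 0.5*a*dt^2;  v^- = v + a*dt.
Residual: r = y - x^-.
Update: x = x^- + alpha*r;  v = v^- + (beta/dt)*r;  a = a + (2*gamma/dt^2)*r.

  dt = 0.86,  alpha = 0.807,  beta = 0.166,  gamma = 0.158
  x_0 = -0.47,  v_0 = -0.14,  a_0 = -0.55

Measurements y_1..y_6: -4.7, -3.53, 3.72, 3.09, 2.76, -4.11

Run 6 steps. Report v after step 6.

step 1: x_pred=-0.7938  r=-3.9062  x^+=-3.9461  v^+=-1.3670  a^+=-2.2190
step 2: x_pred=-5.9423  r=2.4123  x^+=-3.9956  v^+=-2.8097  a^+=-1.1883
step 3: x_pred=-6.8513  r=10.5713  x^+=1.6797  v^+=-1.7911  a^+=3.3284
step 4: x_pred=1.3702  r=1.7198  x^+=2.7581  v^+=1.4033  a^+=4.0632
step 5: x_pred=5.4675  r=-2.7075  x^+=3.2825  v^+=4.3750  a^+=2.9064
step 6: x_pred=8.1198  r=-12.2298  x^+=-1.7496  v^+=4.5138  a^+=-2.3189

v_post = 4.5138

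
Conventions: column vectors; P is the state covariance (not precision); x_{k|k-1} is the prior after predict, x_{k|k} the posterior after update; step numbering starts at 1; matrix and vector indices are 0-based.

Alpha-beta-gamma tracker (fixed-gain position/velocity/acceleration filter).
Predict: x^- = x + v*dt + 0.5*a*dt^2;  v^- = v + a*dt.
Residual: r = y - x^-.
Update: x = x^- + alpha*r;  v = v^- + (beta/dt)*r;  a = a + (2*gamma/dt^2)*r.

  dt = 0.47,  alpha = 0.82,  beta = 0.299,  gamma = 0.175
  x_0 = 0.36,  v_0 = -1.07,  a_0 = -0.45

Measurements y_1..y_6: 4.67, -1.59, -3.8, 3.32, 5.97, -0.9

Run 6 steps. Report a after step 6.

step 1: x_pred=-0.1926  r=4.8626  x^+=3.7947  v^+=1.8119  a^+=7.2544
step 2: x_pred=5.4476  r=-7.0376  x^+=-0.3232  v^+=0.7444  a^+=-3.8961
step 3: x_pred=-0.4037  r=-3.3963  x^+=-3.1887  v^+=-3.2474  a^+=-9.2773
step 4: x_pred=-5.7396  r=9.0596  x^+=1.6893  v^+=-1.8443  a^+=5.0770
step 5: x_pred=1.3832  r=4.5868  x^+=5.1444  v^+=3.4599  a^+=12.3444
step 6: x_pred=8.1340  r=-9.0340  x^+=0.7261  v^+=3.5146  a^+=-1.9692

a_post = -1.9692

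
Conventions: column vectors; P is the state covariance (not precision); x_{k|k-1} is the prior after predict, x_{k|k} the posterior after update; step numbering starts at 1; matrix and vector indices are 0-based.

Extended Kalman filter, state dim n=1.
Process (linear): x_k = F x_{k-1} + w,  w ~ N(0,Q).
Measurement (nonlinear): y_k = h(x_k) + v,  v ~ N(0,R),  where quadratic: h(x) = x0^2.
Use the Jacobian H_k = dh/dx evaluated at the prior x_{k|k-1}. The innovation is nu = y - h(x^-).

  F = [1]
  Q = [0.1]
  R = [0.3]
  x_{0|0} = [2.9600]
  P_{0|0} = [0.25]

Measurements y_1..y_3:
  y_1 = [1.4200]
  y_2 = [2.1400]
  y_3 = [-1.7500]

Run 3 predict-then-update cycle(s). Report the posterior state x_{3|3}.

x_post = [0.4778]

step 1: x^-=[2.9600]  P^-=[0.3500]  H_jac=[5.9200]  S=[12.5662]  K=[0.1649]  nu=[-7.3416]  x^+=[1.7495]  P^+=[0.0084]
step 2: x^-=[1.7495]  P^-=[0.1084]  H_jac=[3.4989]  S=[1.6266]  K=[0.2331]  nu=[-0.9206]  x^+=[1.5349]  P^+=[0.0200]
step 3: x^-=[1.5349]  P^-=[0.1200]  H_jac=[3.0698]  S=[1.4307]  K=[0.2574]  nu=[-4.1059]  x^+=[0.4778]  P^+=[0.0252]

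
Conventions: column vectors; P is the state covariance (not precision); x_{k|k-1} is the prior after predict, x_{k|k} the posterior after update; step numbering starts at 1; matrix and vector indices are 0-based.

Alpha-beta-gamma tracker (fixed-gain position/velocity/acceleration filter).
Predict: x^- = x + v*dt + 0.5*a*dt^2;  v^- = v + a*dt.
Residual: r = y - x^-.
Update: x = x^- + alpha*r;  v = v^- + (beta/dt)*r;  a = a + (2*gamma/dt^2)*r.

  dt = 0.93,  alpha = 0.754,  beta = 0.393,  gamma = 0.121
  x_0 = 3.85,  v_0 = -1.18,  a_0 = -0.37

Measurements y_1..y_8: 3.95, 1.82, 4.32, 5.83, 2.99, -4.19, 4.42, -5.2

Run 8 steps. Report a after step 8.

step 1: x_pred=2.5926  r=1.3574  x^+=3.6161  v^+=-0.9505  a^+=0.0098
step 2: x_pred=2.7364  r=-0.9164  x^+=2.0454  v^+=-1.3286  a^+=-0.2466
step 3: x_pred=0.7032  r=3.6168  x^+=3.4303  v^+=-0.0295  a^+=0.7654
step 4: x_pred=3.7338  r=2.0962  x^+=5.3143  v^+=1.5681  a^+=1.3519
step 5: x_pred=7.3573  r=-4.3673  x^+=4.0644  v^+=0.9798  a^+=0.1299
step 6: x_pred=5.0318  r=-9.2218  x^+=-1.9214  v^+=-2.7963  a^+=-2.4503
step 7: x_pred=-5.5816  r=10.0016  x^+=1.9596  v^+=-0.8486  a^+=0.3481
step 8: x_pred=1.3210  r=-6.5210  x^+=-3.5958  v^+=-3.2805  a^+=-1.4764

a_post = -1.4764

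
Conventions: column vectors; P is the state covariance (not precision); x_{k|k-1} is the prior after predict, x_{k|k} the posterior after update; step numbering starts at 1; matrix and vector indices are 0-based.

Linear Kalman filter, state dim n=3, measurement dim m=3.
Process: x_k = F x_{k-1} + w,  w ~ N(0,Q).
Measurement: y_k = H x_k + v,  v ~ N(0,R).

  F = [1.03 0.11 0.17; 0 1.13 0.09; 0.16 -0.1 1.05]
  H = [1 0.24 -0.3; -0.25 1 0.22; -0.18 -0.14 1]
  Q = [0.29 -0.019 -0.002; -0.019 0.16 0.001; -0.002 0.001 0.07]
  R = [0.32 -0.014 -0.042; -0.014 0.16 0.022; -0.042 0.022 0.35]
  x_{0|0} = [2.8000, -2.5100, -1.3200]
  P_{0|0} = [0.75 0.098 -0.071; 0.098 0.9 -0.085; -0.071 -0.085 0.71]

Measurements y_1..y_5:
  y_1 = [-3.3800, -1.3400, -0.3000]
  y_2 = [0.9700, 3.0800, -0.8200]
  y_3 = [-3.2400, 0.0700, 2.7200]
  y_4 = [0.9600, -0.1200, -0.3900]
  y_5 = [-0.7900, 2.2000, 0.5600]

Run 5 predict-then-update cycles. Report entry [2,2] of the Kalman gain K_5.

K[2,2] = 0.4376

step 1: x^-=[2.3835, -2.9551, -0.6870]  P^-=[1.1112 0.1940 0.1430; 0.1940 1.2977 -0.1170; 0.1430 -0.1170 0.8718]  S=[1.6087 0.2156 -0.4650; 0.2156 1.4051 -0.1008; -0.4650 -0.1008 1.2743]  K=[0.7710 -0.1409 0.2041; 0.1876 0.8328 -0.1275; 0.1090 0.0628 0.7215]  nu=[-5.2604, 2.3621, 0.4023]  x^+=[-1.9227, -2.0261, -0.8216]  P^+=[0.2615 0.0177 0.0855; 0.0177 0.1349 -0.0121; 0.0855 -0.0121 0.2630]
step 2: x^-=[-2.3429, -2.3634, -0.9677]  P^-=[0.6102 0.0279 0.1787; 0.0279 0.3319 0.0008; 0.1787 0.0008 0.3988]  S=[0.8913 -0.0345 -0.0992; -0.0345 0.5161 0.0357; -0.0992 0.0357 0.7119]  K=[0.6477 -0.1351 0.1882; 0.1359 0.6449 -0.0846; 0.1276 0.0569 0.5297]  nu=[3.5898, 5.0706, -0.6049]  x^+=[-0.8167, 1.4457, -0.5417]  P^+=[0.2216 0.0119 0.0772; 0.0119 0.1034 -0.0045; 0.0772 -0.0045 0.1946]
step 3: x^-=[-0.7742, 1.5849, -0.8440]  P^-=[0.5615 0.0169 0.1523; 0.0169 0.2927 0.0056; 0.1523 0.0056 0.3177]  S=[0.8429 -0.0457 -0.0892; -0.0457 0.4804 0.0351; -0.0892 0.0351 0.6361]  K=[0.6274 -0.1402 0.1725; 0.1269 0.6207 -0.0768; 0.1219 0.0553 0.4692]  nu=[-3.0993, -1.5228, 3.6465]  x^+=[-1.8762, -0.0335, 0.4051]  P^+=[0.2143 0.0105 0.0710; 0.0105 0.0991 -0.0028; 0.0710 -0.0028 0.1727]
step 4: x^-=[-1.8673, -0.0014, 0.1285]  P^-=[0.5507 0.0142 0.1406; 0.0142 0.2874 0.0058; 0.1406 0.0058 0.2910]  S=[0.8350 -0.0485 -0.0909; -0.0485 0.4758 0.0334; -0.0909 0.0334 0.6130]  K=[0.6226 -0.1425 0.1645; 0.1252 0.6172 -0.0755; 0.1172 0.0534 0.4466]  nu=[2.8661, -0.6137, -0.8548]  x^+=[-0.1358, 0.0431, 0.0498]  P^+=[0.2123 0.0102 0.0679; 0.0102 0.0984 -0.0025; 0.0679 -0.0025 0.1644]
step 5: x^-=[-0.1267, 0.0532, 0.0263]  P^-=[0.5471 0.0134 0.1354; 0.0134 0.2865 0.0053; 0.1354 0.0053 0.2807]  S=[0.8333 -0.0493 -0.0925; -0.0493 0.4750 0.0323; -0.0925 0.0323 0.6045]  K=[0.6210 -0.1434 0.1607; 0.1248 0.6166 -0.0753; 0.1147 0.0521 0.4376]  nu=[-0.6682, 2.1093, 0.5184]  x^+=[-0.7609, 1.2314, 0.2865]  P^+=[0.2115 0.0101 0.0665; 0.0101 0.0983 -0.0025; 0.0665 -0.0025 0.1611]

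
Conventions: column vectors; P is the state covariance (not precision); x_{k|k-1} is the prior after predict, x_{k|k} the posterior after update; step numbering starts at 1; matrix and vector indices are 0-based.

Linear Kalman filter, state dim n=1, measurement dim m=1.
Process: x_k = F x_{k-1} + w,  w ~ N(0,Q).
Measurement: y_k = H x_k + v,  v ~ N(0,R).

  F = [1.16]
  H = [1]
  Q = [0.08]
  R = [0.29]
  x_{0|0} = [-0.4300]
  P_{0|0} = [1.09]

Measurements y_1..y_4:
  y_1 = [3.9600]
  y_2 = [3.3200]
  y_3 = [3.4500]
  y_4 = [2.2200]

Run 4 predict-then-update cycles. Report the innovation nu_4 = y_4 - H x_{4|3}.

step 1: x^-=[-0.4988]  P^-=[1.5467]  S=[1.8367]  K=[0.8421]  nu=[4.4588]  x^+=[3.2560]  P^+=[0.2442]
step 2: x^-=[3.7770]  P^-=[0.4086]  S=[0.6986]  K=[0.5849]  nu=[-0.4570]  x^+=[3.5097]  P^+=[0.1696]
step 3: x^-=[4.0712]  P^-=[0.3082]  S=[0.5982]  K=[0.5152]  nu=[-0.6212]  x^+=[3.7511]  P^+=[0.1494]
step 4: x^-=[4.3513]  P^-=[0.2811]  S=[0.5711]  K=[0.4922]  nu=[-2.1313]  x^+=[3.3023]  P^+=[0.1427]

innov = [-2.1313]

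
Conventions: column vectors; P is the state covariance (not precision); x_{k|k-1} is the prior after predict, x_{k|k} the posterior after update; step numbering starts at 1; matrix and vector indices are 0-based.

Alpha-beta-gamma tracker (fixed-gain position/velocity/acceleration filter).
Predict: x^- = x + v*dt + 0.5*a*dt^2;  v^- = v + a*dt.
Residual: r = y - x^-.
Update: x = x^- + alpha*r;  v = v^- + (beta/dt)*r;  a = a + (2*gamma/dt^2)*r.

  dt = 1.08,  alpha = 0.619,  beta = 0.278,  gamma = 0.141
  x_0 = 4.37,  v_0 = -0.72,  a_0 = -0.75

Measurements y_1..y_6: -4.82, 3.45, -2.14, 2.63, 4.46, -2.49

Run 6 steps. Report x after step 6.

step 1: x_pred=3.1550  r=-7.9750  x^+=-1.7815  v^+=-3.5828  a^+=-2.6781
step 2: x_pred=-7.2129  r=10.6629  x^+=-0.6125  v^+=-3.7305  a^+=-0.1002
step 3: x_pred=-4.6999  r=2.5599  x^+=-3.1153  v^+=-3.1797  a^+=0.5187
step 4: x_pred=-6.2469  r=8.8769  x^+=-0.7521  v^+=-0.3345  a^+=2.6649
step 5: x_pred=0.4408  r=4.0192  x^+=2.9287  v^+=3.5782  a^+=3.6366
step 6: x_pred=8.9140  r=-11.4040  x^+=1.8549  v^+=4.5702  a^+=0.8795

x_post = 1.8549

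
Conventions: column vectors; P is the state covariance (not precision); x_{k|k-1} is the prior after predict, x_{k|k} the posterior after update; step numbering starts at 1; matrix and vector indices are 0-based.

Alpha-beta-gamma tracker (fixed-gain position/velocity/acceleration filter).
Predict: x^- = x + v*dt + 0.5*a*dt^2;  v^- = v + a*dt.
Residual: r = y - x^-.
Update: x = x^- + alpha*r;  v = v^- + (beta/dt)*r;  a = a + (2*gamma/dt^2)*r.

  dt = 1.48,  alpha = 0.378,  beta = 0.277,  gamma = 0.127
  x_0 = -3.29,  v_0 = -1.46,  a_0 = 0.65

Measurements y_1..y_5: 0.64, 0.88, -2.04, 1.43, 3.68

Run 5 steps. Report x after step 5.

step 1: x_pred=-4.7389  r=5.3789  x^+=-2.7057  v^+=0.5087  a^+=1.2737
step 2: x_pred=-0.5578  r=1.4378  x^+=-0.0143  v^+=2.6630  a^+=1.4405
step 3: x_pred=5.5045  r=-7.5445  x^+=2.6527  v^+=3.3828  a^+=0.5656
step 4: x_pred=8.2787  r=-6.8487  x^+=5.6899  v^+=2.9381  a^+=-0.2286
step 5: x_pred=9.7879  r=-6.1079  x^+=7.4791  v^+=1.4566  a^+=-0.9369

x_post = 7.4791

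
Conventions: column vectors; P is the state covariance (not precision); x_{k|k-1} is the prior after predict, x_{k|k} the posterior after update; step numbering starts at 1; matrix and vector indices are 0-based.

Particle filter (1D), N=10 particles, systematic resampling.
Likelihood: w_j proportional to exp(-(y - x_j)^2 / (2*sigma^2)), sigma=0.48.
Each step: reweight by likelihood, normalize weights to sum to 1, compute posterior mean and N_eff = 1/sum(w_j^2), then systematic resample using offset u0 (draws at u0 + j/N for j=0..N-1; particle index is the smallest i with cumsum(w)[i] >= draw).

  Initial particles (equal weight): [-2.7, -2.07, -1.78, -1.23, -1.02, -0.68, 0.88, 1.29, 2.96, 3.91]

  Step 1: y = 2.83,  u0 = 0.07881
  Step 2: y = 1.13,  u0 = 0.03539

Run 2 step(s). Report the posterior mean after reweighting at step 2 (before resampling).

step 1: w=[0.0000, 0.0000, 0.0000, 0.0000, 0.0000, 0.0000, 0.0002, 0.0055, 0.9184, 0.0758]  mean=3.0222  Neff=1.1775  idx=[8, 8, 8, 8, 8, 8, 8, 8, 8, 9]
step 2: w=[0.1111, 0.1111, 0.1111, 0.1111, 0.1111, 0.1111, 0.1111, 0.1111, 0.1111, 0.0000]  mean=2.9600  Neff=9.0001  idx=[0, 1, 2, 3, 3, 4, 5, 6, 7, 8]

post_mean = 2.9600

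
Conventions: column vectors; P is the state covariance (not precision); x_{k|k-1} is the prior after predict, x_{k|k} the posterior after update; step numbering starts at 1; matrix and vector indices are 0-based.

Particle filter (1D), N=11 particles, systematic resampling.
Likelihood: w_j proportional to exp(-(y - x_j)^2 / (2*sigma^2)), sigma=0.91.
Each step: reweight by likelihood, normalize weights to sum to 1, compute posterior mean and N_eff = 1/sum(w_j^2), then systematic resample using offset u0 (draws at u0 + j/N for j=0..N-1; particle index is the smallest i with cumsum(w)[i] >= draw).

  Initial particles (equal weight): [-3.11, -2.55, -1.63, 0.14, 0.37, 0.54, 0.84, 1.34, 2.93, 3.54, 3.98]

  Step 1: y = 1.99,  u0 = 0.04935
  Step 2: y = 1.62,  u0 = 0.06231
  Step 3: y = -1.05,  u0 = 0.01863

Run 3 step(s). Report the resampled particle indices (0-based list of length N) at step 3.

resampled_idx = [0, 0, 0, 0, 1, 2, 2, 3, 3, 5, 7]

step 1: w=[0.0000, 0.0000, 0.0001, 0.0460, 0.0745, 0.1022, 0.1636, 0.2817, 0.2133, 0.0852, 0.0333]  mean=1.6630  Neff=5.6147  idx=[4, 5, 6, 6, 7, 7, 7, 8, 8, 8, 9]
step 2: w=[0.0618, 0.0785, 0.1099, 0.1099, 0.1513, 0.1513, 0.1513, 0.0563, 0.0563, 0.0563, 0.0171]  mean=1.4137  Neff=8.8792  idx=[1, 2, 2, 3, 4, 5, 5, 6, 6, 8, 9]
step 3: w=[0.3004, 0.1599, 0.1599, 0.1599, 0.0439, 0.0439, 0.0439, 0.0439, 0.0439, 0.0001, 0.0001]  mean=0.8601  Neff=5.6623  idx=[0, 0, 0, 0, 1, 2, 2, 3, 3, 5, 7]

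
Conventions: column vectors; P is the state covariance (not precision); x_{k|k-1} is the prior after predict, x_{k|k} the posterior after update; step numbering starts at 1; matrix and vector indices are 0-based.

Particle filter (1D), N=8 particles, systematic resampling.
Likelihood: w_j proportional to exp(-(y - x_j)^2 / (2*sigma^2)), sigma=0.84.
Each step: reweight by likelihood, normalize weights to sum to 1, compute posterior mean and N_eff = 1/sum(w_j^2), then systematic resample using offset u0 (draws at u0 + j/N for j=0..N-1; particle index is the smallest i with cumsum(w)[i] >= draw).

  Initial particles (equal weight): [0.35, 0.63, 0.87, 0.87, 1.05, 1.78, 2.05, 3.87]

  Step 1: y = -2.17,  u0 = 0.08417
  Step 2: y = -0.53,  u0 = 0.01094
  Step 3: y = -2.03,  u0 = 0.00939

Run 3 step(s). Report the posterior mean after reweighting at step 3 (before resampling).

post_mean = 0.3604

step 1: w=[0.6004, 0.2089, 0.0774, 0.0774, 0.0348, 0.0009, 0.0002, 0.0000]  mean=0.5149  Neff=2.3961  idx=[0, 0, 0, 0, 0, 1, 2, 3]
step 2: w=[0.1531, 0.1531, 0.1531, 0.1531, 0.1531, 0.1022, 0.0661, 0.0661]  mean=0.4473  Neff=7.3305  idx=[0, 0, 1, 2, 3, 4, 4, 6]
step 3: w=[0.1400, 0.1400, 0.1400, 0.1400, 0.1400, 0.1400, 0.1400, 0.0200]  mean=0.3604  Neff=7.2675  idx=[0, 0, 1, 2, 3, 4, 5, 6]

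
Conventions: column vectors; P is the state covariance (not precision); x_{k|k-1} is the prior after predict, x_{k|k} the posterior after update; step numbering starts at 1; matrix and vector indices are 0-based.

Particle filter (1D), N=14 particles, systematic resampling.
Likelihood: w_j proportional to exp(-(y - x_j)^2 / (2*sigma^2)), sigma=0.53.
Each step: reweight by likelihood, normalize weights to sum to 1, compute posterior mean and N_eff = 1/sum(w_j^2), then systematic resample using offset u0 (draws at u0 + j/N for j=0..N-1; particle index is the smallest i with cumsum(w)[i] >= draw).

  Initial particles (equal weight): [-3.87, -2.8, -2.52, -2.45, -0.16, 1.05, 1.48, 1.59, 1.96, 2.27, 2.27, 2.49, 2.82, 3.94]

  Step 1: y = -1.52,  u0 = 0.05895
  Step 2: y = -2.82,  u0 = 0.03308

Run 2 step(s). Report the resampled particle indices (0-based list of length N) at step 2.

step 1: w=[0.0001, 0.1141, 0.3554, 0.4520, 0.0783, 0.0000, 0.0000, 0.0000, 0.0000, 0.0000, 0.0000, 0.0000, 0.0000, 0.0000]  mean=-2.3355  Neff=2.8587  idx=[1, 2, 2, 2, 2, 2, 3, 3, 3, 3, 3, 3, 3, 4]
step 2: w=[0.0930, 0.0793, 0.0793, 0.0793, 0.0793, 0.0793, 0.0729, 0.0729, 0.0729, 0.0729, 0.0729, 0.0729, 0.0729, 0.0000]  mean=-2.5103  Neff=12.9332  idx=[0, 1, 2, 2, 3, 4, 5, 6, 7, 8, 9, 10, 11, 12]

resampled_idx = [0, 1, 2, 2, 3, 4, 5, 6, 7, 8, 9, 10, 11, 12]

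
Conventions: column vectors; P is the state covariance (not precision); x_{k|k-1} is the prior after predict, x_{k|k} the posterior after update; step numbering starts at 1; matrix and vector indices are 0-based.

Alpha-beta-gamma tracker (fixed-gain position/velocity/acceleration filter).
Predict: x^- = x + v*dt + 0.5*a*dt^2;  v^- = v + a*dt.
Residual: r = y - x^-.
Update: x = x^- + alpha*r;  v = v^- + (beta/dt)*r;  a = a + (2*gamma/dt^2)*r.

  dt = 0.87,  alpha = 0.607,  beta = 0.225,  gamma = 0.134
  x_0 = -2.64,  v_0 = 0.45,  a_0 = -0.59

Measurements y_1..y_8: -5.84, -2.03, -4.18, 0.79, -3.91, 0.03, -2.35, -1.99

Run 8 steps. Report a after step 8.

a_post = -1.4910

step 1: x_pred=-2.4718  r=-3.3682  x^+=-4.5163  v^+=-0.9344  a^+=-1.7826
step 2: x_pred=-6.0038  r=3.9738  x^+=-3.5917  v^+=-1.4575  a^+=-0.3756
step 3: x_pred=-5.0019  r=0.8219  x^+=-4.5030  v^+=-1.5717  a^+=-0.0845
step 4: x_pred=-5.9024  r=6.6924  x^+=-1.8401  v^+=0.0855  a^+=2.2851
step 5: x_pred=-0.9009  r=-3.0091  x^+=-2.7274  v^+=1.2953  a^+=1.2196
step 6: x_pred=-1.1389  r=1.1689  x^+=-0.4294  v^+=2.6587  a^+=1.6335
step 7: x_pred=2.5019  r=-4.8519  x^+=-0.4432  v^+=2.8251  a^+=-0.0844
step 8: x_pred=1.9827  r=-3.9727  x^+=-0.4287  v^+=1.7242  a^+=-1.4910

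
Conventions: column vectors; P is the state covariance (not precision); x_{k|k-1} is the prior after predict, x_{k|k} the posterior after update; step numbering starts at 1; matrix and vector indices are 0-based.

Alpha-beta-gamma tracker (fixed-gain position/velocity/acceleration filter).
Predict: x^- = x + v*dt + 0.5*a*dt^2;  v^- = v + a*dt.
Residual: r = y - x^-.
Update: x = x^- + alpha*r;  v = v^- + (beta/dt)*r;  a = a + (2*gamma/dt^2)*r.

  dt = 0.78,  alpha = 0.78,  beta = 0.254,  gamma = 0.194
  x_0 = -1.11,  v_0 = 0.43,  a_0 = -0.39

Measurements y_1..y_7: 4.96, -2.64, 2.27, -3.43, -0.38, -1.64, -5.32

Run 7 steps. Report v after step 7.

v_post = -3.4639

step 1: x_pred=-0.8932  r=5.8532  x^+=3.6723  v^+=2.0319  a^+=3.3428
step 2: x_pred=6.2740  r=-8.9140  x^+=-0.6789  v^+=1.7365  a^+=-2.3420
step 3: x_pred=-0.0369  r=2.3069  x^+=1.7625  v^+=0.6610  a^+=-0.8708
step 4: x_pred=2.0131  r=-5.4431  x^+=-2.2325  v^+=-1.7908  a^+=-4.3421
step 5: x_pred=-4.9502  r=4.5702  x^+=-1.3854  v^+=-3.6894  a^+=-1.4275
step 6: x_pred=-4.6974  r=3.0574  x^+=-2.3126  v^+=-3.8072  a^+=0.5223
step 7: x_pred=-5.1234  r=-0.1966  x^+=-5.2767  v^+=-3.4639  a^+=0.3969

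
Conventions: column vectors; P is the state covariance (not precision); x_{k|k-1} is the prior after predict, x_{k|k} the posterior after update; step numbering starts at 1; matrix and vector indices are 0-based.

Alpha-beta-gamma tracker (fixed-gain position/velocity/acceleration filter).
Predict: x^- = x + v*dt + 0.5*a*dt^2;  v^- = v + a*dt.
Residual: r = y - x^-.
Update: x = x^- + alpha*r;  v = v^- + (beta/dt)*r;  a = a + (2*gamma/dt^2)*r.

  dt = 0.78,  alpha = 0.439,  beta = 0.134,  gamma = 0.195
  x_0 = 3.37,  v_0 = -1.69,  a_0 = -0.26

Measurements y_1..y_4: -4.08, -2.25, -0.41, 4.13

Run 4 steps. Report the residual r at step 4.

resid = 13.6405

step 1: x_pred=1.9727  r=-6.0527  x^+=-0.6844  v^+=-2.9326  a^+=-4.1399
step 2: x_pred=-4.2312  r=1.9812  x^+=-3.3615  v^+=-5.8214  a^+=-2.8699
step 3: x_pred=-8.7752  r=8.3652  x^+=-5.1029  v^+=-6.6228  a^+=2.4924
step 4: x_pred=-9.5105  r=13.6405  x^+=-3.5223  v^+=-2.3354  a^+=11.2363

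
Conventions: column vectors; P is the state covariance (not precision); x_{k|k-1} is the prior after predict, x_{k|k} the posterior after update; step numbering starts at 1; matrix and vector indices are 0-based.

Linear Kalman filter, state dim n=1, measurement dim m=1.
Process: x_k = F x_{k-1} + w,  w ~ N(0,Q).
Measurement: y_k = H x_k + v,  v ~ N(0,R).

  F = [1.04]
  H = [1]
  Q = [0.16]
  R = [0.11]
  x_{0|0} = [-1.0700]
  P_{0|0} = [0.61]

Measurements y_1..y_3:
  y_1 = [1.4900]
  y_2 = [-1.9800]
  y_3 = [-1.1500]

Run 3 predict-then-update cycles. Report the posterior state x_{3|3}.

step 1: x^-=[-1.1128]  P^-=[0.8198]  S=[0.9298]  K=[0.8817]  nu=[2.6028]  x^+=[1.1821]  P^+=[0.0970]
step 2: x^-=[1.2294]  P^-=[0.2649]  S=[0.3749]  K=[0.7066]  nu=[-3.2094]  x^+=[-1.0383]  P^+=[0.0777]
step 3: x^-=[-1.0799]  P^-=[0.2441]  S=[0.3541]  K=[0.6893]  nu=[-0.0701]  x^+=[-1.1282]  P^+=[0.0758]

x_post = [-1.1282]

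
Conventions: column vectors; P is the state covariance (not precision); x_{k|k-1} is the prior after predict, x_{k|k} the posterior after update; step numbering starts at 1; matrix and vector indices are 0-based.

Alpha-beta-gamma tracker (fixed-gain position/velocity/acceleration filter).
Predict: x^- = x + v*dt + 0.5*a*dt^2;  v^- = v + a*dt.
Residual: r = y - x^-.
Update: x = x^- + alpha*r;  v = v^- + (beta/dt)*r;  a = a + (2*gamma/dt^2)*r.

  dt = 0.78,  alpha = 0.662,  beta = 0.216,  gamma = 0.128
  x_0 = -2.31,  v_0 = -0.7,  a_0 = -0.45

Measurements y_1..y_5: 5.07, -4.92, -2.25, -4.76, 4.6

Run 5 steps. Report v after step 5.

v_post = -0.4974

step 1: x_pred=-2.9929  r=8.0629  x^+=2.3447  v^+=1.1818  a^+=2.9427
step 2: x_pred=4.1617  r=-9.0817  x^+=-1.8504  v^+=0.9621  a^+=-0.8787
step 3: x_pred=-1.3672  r=-0.8828  x^+=-1.9516  v^+=0.0323  a^+=-1.2502
step 4: x_pred=-2.3067  r=-2.4533  x^+=-3.9308  v^+=-1.6222  a^+=-2.2824
step 5: x_pred=-5.8904  r=10.4904  x^+=1.0542  v^+=-0.4974  a^+=2.1317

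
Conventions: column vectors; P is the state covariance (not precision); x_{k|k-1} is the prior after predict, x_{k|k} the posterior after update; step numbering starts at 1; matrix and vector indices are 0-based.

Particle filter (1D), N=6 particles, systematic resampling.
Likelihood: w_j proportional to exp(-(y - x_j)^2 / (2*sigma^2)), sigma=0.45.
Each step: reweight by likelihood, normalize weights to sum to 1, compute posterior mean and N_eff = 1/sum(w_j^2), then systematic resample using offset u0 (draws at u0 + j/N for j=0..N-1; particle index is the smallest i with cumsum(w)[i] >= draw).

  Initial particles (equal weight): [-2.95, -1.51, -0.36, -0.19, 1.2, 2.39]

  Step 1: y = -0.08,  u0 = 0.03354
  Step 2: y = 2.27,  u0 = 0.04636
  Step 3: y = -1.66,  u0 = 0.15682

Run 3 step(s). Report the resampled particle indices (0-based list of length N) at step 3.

resampled_idx = [0, 0, 1, 3, 4, 5]

step 1: w=[0.0000, 0.0035, 0.4531, 0.5337, 0.0096, 0.0000]  mean=-0.2583  Neff=2.0396  idx=[2, 2, 2, 3, 3, 3]
step 2: w=[0.0352, 0.0352, 0.0352, 0.2981, 0.2981, 0.2981]  mean=-0.2080  Neff=3.6986  idx=[1, 3, 3, 4, 5, 5]
step 3: w=[0.3901, 0.1220, 0.1220, 0.1220, 0.1220, 0.1220]  mean=-0.2563  Neff=4.4132  idx=[0, 0, 1, 3, 4, 5]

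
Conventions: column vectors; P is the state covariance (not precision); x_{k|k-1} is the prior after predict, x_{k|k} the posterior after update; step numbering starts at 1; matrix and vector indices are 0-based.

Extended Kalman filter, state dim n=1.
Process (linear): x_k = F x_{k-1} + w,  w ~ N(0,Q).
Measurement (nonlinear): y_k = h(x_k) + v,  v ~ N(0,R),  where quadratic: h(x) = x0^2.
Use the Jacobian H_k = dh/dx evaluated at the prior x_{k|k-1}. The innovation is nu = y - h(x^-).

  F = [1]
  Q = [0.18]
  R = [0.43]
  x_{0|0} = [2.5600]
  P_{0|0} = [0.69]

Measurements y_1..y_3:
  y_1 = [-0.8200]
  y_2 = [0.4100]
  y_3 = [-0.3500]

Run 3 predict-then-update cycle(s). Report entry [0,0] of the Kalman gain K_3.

step 1: x^-=[2.5600]  P^-=[0.8700]  H_jac=[5.1200]  S=[23.2365]  K=[0.1917]  nu=[-7.3736]  x^+=[1.1465]  P^+=[0.0161]
step 2: x^-=[1.1465]  P^-=[0.1961]  H_jac=[2.2930]  S=[1.4611]  K=[0.3078]  nu=[-0.9044]  x^+=[0.8681]  P^+=[0.0577]
step 3: x^-=[0.8681]  P^-=[0.2377]  H_jac=[1.7363]  S=[1.1466]  K=[0.3600]  nu=[-1.1037]  x^+=[0.4709]  P^+=[0.0891]

K[0,0] = 0.3600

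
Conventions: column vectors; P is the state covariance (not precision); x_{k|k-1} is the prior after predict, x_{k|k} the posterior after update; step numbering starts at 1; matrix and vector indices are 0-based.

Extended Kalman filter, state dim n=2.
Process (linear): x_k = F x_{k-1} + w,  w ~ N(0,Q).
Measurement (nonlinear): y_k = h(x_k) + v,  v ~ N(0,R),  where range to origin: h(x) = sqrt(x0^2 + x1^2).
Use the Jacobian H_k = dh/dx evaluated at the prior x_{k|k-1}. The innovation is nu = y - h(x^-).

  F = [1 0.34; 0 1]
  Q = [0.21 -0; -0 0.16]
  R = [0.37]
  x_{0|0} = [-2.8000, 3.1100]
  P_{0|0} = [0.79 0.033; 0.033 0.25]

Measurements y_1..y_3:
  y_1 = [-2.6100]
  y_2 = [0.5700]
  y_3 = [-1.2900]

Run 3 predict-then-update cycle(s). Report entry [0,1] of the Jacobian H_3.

H_jac[0,1] = 0.5035

step 1: x^-=[-1.7426, 3.1100]  P^-=[1.0513 0.1180; 0.1180 0.4100]  H_jac=[-0.4888 0.8724]  S=[0.8326]  K=[-0.4936; 0.3603]  nu=[-6.1749]  x^+=[1.3053, 0.8851]  P^+=[0.8485 0.2661; 0.2661 0.3019]
step 2: x^-=[1.6063, 0.8851]  P^-=[1.2743 0.3687; 0.3687 0.4619]  H_jac=[0.8758 0.4826]  S=[1.7668]  K=[0.7324; 0.3090]  nu=[-1.2640]  x^+=[0.6805, 0.4946]  P^+=[0.3265 -0.0311; -0.0311 0.2933]
step 3: x^-=[0.8487, 0.4946]  P^-=[0.5493 0.0686; 0.0686 0.4533]  H_jac=[0.8640 0.5035]  S=[0.9547]  K=[0.5333; 0.3012]  nu=[-2.2723]  x^+=[-0.3632, -0.1898]  P^+=[0.2778 -0.0847; -0.0847 0.3667]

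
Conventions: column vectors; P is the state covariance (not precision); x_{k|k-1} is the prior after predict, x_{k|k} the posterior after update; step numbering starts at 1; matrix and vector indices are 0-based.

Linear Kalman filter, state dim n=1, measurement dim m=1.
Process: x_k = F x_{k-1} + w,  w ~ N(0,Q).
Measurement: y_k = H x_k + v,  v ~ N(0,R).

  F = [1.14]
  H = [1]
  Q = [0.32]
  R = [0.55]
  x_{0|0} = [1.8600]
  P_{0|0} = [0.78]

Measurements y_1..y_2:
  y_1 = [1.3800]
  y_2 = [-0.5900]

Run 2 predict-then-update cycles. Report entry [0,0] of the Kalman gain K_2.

K[0,0] = 0.6003

step 1: x^-=[2.1204]  P^-=[1.3337]  S=[1.8837]  K=[0.7080]  nu=[-0.7404]  x^+=[1.5962]  P^+=[0.3894]
step 2: x^-=[1.8196]  P^-=[0.8261]  S=[1.3761]  K=[0.6003]  nu=[-2.4096]  x^+=[0.3731]  P^+=[0.3302]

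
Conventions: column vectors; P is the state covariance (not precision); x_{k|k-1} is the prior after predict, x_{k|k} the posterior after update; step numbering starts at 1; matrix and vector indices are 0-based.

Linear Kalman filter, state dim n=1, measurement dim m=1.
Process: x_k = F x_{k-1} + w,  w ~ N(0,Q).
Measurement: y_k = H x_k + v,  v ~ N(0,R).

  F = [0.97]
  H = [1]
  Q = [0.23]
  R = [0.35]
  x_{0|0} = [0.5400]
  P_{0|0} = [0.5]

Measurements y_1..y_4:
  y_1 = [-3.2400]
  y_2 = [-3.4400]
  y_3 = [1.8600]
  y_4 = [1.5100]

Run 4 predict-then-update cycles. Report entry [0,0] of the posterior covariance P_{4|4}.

step 1: x^-=[0.5238]  P^-=[0.7005]  S=[1.0505]  K=[0.6668]  nu=[-3.7638]  x^+=[-1.9859]  P^+=[0.2334]
step 2: x^-=[-1.9264]  P^-=[0.4496]  S=[0.7996]  K=[0.5623]  nu=[-1.5136]  x^+=[-2.7774]  P^+=[0.1968]
step 3: x^-=[-2.6941]  P^-=[0.4152]  S=[0.7652]  K=[0.5426]  nu=[4.5541]  x^+=[-0.2231]  P^+=[0.1899]
step 4: x^-=[-0.2164]  P^-=[0.4087]  S=[0.7587]  K=[0.5387]  nu=[1.7264]  x^+=[0.7135]  P^+=[0.1885]

P_post[0,0] = 0.1885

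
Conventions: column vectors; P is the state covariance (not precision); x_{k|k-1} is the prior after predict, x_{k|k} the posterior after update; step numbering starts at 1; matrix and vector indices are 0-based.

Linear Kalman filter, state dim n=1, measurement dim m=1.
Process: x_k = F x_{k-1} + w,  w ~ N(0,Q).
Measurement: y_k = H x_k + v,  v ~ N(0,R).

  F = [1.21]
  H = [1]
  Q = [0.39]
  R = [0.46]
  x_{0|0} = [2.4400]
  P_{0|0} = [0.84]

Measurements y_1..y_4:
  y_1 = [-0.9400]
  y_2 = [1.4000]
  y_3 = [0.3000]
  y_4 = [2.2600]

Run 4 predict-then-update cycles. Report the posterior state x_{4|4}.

step 1: x^-=[2.9524]  P^-=[1.6198]  S=[2.0798]  K=[0.7788]  nu=[-3.8924]  x^+=[-0.0791]  P^+=[0.3583]
step 2: x^-=[-0.0957]  P^-=[0.9145]  S=[1.3745]  K=[0.6653]  nu=[1.4957]  x^+=[0.8994]  P^+=[0.3061]
step 3: x^-=[1.0883]  P^-=[0.8381]  S=[1.2981]  K=[0.6456]  nu=[-0.7883]  x^+=[0.5794]  P^+=[0.2970]
step 4: x^-=[0.7010]  P^-=[0.8248]  S=[1.2848]  K=[0.6420]  nu=[1.5590]  x^+=[1.7018]  P^+=[0.2953]

x_post = [1.7018]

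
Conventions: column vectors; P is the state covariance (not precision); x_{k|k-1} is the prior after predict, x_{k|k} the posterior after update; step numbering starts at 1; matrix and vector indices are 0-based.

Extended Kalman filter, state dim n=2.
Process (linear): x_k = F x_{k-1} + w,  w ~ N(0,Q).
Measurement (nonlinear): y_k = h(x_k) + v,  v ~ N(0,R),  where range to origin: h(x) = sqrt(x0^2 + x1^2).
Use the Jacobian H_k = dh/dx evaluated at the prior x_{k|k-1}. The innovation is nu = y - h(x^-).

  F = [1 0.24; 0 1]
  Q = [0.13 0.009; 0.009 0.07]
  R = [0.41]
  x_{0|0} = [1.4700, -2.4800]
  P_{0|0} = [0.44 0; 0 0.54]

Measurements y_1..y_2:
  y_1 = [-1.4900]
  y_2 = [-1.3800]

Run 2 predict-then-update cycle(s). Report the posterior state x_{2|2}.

step 1: x^-=[0.8748, -2.4800]  P^-=[0.6011 0.1386; 0.1386 0.6100]  H_jac=[0.3327 -0.9430]  S=[0.9321]  K=[0.0743; -0.5677]  nu=[-4.1198]  x^+=[0.5687, -0.1411]  P^+=[0.5960 0.1779; 0.1779 0.3096]
step 2: x^-=[0.5348, -0.1411]  P^-=[0.8292 0.2612; 0.2612 0.3796]  H_jac=[0.9669 -0.2551]  S=[1.0811]  K=[0.6800; 0.1441]  nu=[-1.9331]  x^+=[-0.7797, -0.4196]  P^+=[0.3293 0.1553; 0.1553 0.3571]

x_post = [-0.7797, -0.4196]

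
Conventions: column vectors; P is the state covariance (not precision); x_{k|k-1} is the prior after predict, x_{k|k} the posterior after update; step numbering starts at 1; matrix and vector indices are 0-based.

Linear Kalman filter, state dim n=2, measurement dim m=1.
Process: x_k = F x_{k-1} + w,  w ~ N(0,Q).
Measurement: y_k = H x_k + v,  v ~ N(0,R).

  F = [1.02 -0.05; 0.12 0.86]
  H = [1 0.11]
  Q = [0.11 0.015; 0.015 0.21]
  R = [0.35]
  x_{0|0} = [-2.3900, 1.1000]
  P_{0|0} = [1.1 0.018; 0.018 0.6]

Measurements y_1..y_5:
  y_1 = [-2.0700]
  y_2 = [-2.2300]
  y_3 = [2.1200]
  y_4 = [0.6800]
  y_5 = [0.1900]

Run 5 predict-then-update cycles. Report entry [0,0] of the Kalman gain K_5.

step 1: x^-=[-2.4928, 0.6592]  P^-=[1.2541 0.1395; 0.1395 0.6733]  S=[1.6429]  K=[0.7727; 0.1300]  nu=[0.3503]  x^+=[-2.2221, 0.7047]  P^+=[0.2732 -0.0255; -0.0255 0.6455]
step 2: x^-=[-2.3018, 0.3394]  P^-=[0.3985 -0.0015; -0.0015 0.6861]  S=[0.7565]  K=[0.5266; 0.0977]  nu=[0.0345]  x^+=[-2.2837, 0.3428]  P^+=[0.1887 -0.0405; -0.0405 0.6789]
step 3: x^-=[-2.3465, 0.0208]  P^-=[0.3122 -0.0263; -0.0263 0.7065]  S=[0.6650]  K=[0.4651; 0.0772]  nu=[4.4642]  x^+=[-0.2700, 0.3656]  P^+=[0.1683 -0.0502; -0.0502 0.7025]
step 4: x^-=[-0.2936, 0.2820]  P^-=[0.2920 -0.0384; -0.0384 0.7216]  S=[0.6423]  K=[0.4481; 0.0638]  nu=[0.9426]  x^+=[0.1287, 0.3422]  P^+=[0.1631 -0.0567; -0.0567 0.7190]
step 5: x^-=[0.1142, 0.3097]  P^-=[0.2872 -0.0454; -0.0454 0.7324]  S=[0.6361]  K=[0.4437; 0.0553]  nu=[0.0418]  x^+=[0.1327, 0.3120]  P^+=[0.1620 -0.0610; -0.0610 0.7305]

K[0,0] = 0.4437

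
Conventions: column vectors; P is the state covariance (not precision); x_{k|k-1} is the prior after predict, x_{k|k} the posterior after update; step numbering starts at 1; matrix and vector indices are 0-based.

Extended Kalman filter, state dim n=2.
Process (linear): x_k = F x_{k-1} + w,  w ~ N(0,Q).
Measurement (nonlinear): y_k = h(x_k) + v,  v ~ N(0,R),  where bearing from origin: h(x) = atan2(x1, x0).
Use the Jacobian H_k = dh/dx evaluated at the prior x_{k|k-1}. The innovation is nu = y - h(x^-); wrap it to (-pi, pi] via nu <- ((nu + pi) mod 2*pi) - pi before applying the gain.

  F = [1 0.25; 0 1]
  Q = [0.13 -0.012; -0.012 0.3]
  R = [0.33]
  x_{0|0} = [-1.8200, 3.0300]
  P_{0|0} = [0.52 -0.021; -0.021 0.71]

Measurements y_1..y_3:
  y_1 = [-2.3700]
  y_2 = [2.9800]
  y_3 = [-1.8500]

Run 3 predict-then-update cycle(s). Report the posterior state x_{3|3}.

step 1: x^-=[-1.0625, 3.0300]  P^-=[0.6839 0.1445; 0.1445 1.0100]  H_jac=[-0.2939 -0.1031]  S=[0.4085]  K=[-0.5284; -0.3587]  nu=[2.0051]  x^+=[-2.1220, 2.3107]  P^+=[0.5698 0.0671; 0.0671 0.9574]
step 2: x^-=[-1.5443, 2.3107]  P^-=[0.7932 0.2944; 0.2944 1.2574]  H_jac=[-0.2991 -0.1999]  S=[0.4865]  K=[-0.6088; -0.6978]  nu=[0.8200]  x^+=[-2.0435, 1.7385]  P^+=[0.6129 0.0878; 0.0878 1.0205]
step 3: x^-=[-1.6089, 1.7385]  P^-=[0.8506 0.3309; 0.3309 1.3205]  H_jac=[-0.3098 -0.2868]  S=[0.5790]  K=[-0.6190; -0.8310]  nu=[2.1157]  x^+=[-2.9185, -0.0197]  P^+=[0.6287 0.0330; 0.0330 0.9207]

x_post = [-2.9185, -0.0197]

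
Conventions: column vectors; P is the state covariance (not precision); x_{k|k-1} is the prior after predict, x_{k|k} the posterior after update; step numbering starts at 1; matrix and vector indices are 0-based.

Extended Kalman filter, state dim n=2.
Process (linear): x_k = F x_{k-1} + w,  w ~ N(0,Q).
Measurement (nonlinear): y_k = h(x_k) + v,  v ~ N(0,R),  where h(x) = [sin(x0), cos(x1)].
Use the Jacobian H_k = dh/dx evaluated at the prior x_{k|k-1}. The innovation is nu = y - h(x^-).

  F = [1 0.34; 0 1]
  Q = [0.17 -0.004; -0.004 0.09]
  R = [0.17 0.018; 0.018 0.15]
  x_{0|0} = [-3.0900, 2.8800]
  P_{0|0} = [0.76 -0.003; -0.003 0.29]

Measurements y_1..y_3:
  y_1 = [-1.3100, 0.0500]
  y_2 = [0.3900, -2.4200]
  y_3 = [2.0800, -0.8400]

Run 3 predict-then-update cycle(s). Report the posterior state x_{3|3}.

x_post = [1.3012, 3.6883]

step 1: x^-=[-2.1108, 2.8800]  P^-=[0.9615 0.0916; 0.0916 0.3800]  H_jac=[-0.5141 0.0000; 0.0000 -0.2586]  S=[0.4242 0.0302; 0.0302 0.1754]  K=[-1.1702 0.0663; -0.0721 -0.5478]  nu=[-0.4523, 1.0160]  x^+=[-1.5142, 2.3560]  P^+=[0.3846 0.0430; 0.0430 0.3228]
step 2: x^-=[-0.7132, 2.3560]  P^-=[0.6212 0.1487; 0.1487 0.4128]  H_jac=[0.7563 0.0000; 0.0000 -0.7073]  S=[0.5253 -0.0616; -0.0616 0.3565]  K=[0.8775 -0.1436; 0.1206 -0.7981]  nu=[1.0442, -1.7130]  x^+=[0.4491, 3.8492]  P^+=[0.1938 0.0081; 0.0081 0.1662]
step 3: x^-=[1.7578, 3.8492]  P^-=[0.3886 0.0606; 0.0606 0.2562]  H_jac=[-0.1859 0.0000; 0.0000 0.6500]  S=[0.1834 0.0107; 0.0107 0.2582]  K=[-0.4037 0.1693; -0.0992 0.6490]  nu=[1.0974, -0.0801]  x^+=[1.3012, 3.6883]  P^+=[0.3527 0.0279; 0.0279 0.1470]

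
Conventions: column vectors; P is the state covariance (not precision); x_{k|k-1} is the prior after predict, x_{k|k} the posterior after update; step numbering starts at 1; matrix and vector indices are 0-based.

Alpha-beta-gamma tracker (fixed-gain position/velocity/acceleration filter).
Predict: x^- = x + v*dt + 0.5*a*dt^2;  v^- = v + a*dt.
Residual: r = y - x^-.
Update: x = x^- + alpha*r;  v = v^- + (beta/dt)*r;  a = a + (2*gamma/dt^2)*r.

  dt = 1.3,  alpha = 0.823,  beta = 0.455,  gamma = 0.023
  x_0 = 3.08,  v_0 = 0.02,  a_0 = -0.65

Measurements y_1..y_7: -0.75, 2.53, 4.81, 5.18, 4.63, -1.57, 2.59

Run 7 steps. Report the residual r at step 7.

resid = 7.3850

step 1: x_pred=2.5567  r=-3.3067  x^+=-0.1647  v^+=-1.9824  a^+=-0.7400
step 2: x_pred=-3.3671  r=5.8971  x^+=1.4862  v^+=-0.8804  a^+=-0.5795
step 3: x_pred=-0.1480  r=4.9580  x^+=3.9324  v^+=0.1016  a^+=-0.4445
step 4: x_pred=3.6888  r=1.4912  x^+=4.9161  v^+=0.0456  a^+=-0.4040
step 5: x_pred=4.6339  r=-0.0039  x^+=4.6307  v^+=-0.4810  a^+=-0.4041
step 6: x_pred=3.6640  r=-5.2340  x^+=-0.6436  v^+=-2.8381  a^+=-0.5465
step 7: x_pred=-4.7950  r=7.3850  x^+=1.2829  v^+=-0.9639  a^+=-0.3455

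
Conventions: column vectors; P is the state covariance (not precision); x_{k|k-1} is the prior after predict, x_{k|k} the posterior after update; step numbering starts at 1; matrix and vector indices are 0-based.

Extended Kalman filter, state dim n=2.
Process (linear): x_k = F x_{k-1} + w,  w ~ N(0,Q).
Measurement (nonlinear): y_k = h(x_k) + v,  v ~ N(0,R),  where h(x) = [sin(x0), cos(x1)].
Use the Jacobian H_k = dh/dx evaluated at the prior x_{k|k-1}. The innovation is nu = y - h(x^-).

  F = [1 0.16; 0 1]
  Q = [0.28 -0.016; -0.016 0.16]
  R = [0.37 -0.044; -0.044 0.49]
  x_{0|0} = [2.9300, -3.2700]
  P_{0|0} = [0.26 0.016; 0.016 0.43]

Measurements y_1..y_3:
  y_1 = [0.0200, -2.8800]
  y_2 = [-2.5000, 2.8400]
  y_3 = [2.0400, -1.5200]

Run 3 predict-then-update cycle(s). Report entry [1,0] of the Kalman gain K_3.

step 1: x^-=[2.4068, -3.2700]  P^-=[0.5561 0.0688; 0.0688 0.5900]  H_jac=[-0.7420 0.0000; 0.0000 -0.1281]  S=[0.6762 -0.0375; -0.0375 0.4997]  K=[-0.6138 -0.0637; -0.0842 -0.1575]  nu=[-0.6504, -1.8882]  x^+=[2.9262, -2.9178]  P^+=[0.3023 0.0327; 0.0327 0.5738]
step 2: x^-=[2.4594, -2.9178]  P^-=[0.6074 0.1085; 0.1085 0.7338]  H_jac=[-0.7762 0.0000; 0.0000 0.2219]  S=[0.7359 -0.0627; -0.0627 0.5261]  K=[-0.6433 -0.0309; -0.0889 0.2989]  nu=[-3.1305, 3.8151]  x^+=[4.3553, -1.4989]  P^+=[0.3049 0.0593; 0.0593 0.6776]
step 3: x^-=[4.1155, -1.4989]  P^-=[0.6212 0.1518; 0.1518 0.8376]  H_jac=[-0.5621 0.0000; 0.0000 0.9974]  S=[0.5663 -0.1291; -0.1291 1.3233]  K=[-0.6040 0.0555; -0.0069 0.6307]  nu=[2.8671, -1.5918]  x^+=[2.2955, -2.5225]  P^+=[0.4019 0.0539; 0.0539 0.3101]

K[1,0] = -0.0069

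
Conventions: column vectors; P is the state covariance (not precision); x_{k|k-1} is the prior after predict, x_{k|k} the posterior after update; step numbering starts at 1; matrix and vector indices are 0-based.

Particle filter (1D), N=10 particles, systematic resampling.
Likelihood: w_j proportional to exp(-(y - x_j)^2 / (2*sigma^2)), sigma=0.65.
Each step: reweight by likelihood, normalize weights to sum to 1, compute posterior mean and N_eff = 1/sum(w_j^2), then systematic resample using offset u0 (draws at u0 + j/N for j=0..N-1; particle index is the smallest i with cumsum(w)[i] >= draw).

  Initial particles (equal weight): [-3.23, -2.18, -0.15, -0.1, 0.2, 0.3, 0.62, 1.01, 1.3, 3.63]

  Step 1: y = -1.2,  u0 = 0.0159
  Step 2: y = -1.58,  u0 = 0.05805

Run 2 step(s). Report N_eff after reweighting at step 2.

step 1: w=[0.0074, 0.3115, 0.2633, 0.2318, 0.0954, 0.0677, 0.0193, 0.0030, 0.0006, 0.0000]  mean=-0.7105  Neff=4.2695  idx=[1, 1, 1, 1, 2, 2, 3, 3, 4, 5]
step 2: w=[0.2193, 0.2193, 0.2193, 0.2193, 0.0299, 0.0299, 0.0251, 0.0251, 0.0079, 0.0051]  mean=-1.9228  Neff=5.1171  idx=[0, 0, 1, 1, 2, 2, 3, 3, 3, 6]

N_eff = 5.1171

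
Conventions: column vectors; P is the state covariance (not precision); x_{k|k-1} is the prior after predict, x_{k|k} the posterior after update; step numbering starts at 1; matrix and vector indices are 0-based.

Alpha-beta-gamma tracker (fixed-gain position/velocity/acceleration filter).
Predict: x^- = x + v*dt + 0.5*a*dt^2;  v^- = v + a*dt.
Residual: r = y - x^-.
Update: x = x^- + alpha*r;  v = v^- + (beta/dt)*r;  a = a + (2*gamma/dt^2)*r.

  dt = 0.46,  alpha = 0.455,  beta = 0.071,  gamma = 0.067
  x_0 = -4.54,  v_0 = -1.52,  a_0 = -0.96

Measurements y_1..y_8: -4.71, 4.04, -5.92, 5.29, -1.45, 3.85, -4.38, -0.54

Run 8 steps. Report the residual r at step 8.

resid = -6.4464

step 1: x_pred=-5.3408  r=0.6308  x^+=-5.0538  v^+=-1.8642  a^+=-0.5606
step 2: x_pred=-5.9706  r=10.0106  x^+=-1.4158  v^+=-0.5770  a^+=5.7789
step 3: x_pred=-1.0698  r=-4.8502  x^+=-3.2766  v^+=1.3327  a^+=2.7074
step 4: x_pred=-2.3772  r=7.6672  x^+=1.1114  v^+=3.7615  a^+=7.5628
step 5: x_pred=3.6418  r=-5.0918  x^+=1.3250  v^+=6.4545  a^+=4.3383
step 6: x_pred=4.7531  r=-0.9031  x^+=4.3422  v^+=8.3107  a^+=3.7664
step 7: x_pred=8.5636  r=-12.9436  x^+=2.6742  v^+=8.0454  a^+=-4.4304
step 8: x_pred=5.9064  r=-6.4464  x^+=2.9733  v^+=5.0124  a^+=-8.5127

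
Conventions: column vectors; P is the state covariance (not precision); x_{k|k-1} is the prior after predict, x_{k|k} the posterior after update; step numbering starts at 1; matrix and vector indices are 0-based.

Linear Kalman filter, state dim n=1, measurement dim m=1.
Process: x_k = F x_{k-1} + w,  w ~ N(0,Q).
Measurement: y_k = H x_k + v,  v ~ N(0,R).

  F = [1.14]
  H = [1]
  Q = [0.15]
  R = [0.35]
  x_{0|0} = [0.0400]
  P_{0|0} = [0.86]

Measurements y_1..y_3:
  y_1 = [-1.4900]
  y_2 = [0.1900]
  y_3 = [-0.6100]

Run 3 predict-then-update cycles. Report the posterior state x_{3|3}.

step 1: x^-=[0.0456]  P^-=[1.2677]  S=[1.6177]  K=[0.7836]  nu=[-1.5356]  x^+=[-1.1578]  P^+=[0.2743]
step 2: x^-=[-1.3198]  P^-=[0.5064]  S=[0.8564]  K=[0.5913]  nu=[1.5098]  x^+=[-0.4270]  P^+=[0.2070]
step 3: x^-=[-0.4868]  P^-=[0.4190]  S=[0.7690]  K=[0.5448]  nu=[-0.1232]  x^+=[-0.5539]  P^+=[0.1907]

x_post = [-0.5539]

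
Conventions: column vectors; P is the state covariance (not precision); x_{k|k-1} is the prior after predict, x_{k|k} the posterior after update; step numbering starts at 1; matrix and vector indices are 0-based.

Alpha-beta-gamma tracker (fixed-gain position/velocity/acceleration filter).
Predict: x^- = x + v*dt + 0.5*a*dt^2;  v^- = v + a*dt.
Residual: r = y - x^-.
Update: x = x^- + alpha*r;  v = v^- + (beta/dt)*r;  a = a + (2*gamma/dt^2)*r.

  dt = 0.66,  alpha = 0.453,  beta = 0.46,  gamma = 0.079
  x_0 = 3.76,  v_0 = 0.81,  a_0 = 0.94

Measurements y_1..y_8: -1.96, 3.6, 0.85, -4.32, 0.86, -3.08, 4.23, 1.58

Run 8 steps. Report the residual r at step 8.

step 1: x_pred=4.4993  r=-6.4593  x^+=1.5733  v^+=-3.0716  a^+=-1.4029
step 2: x_pred=-0.7595  r=4.3595  x^+=1.2153  v^+=-0.9590  a^+=0.1784
step 3: x_pred=0.6212  r=0.2288  x^+=0.7249  v^+=-0.6819  a^+=0.2613
step 4: x_pred=0.3318  r=-4.6518  x^+=-1.7755  v^+=-3.7515  a^+=-1.4259
step 5: x_pred=-4.5621  r=5.4221  x^+=-2.1059  v^+=-0.9136  a^+=0.5407
step 6: x_pred=-2.5911  r=-0.4889  x^+=-2.8126  v^+=-0.8975  a^+=0.3634
step 7: x_pred=-3.3258  r=7.5558  x^+=0.0970  v^+=4.6085  a^+=3.1040
step 8: x_pred=3.8147  r=-2.2347  x^+=2.8024  v^+=5.0996  a^+=2.2935

resid = -2.2347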